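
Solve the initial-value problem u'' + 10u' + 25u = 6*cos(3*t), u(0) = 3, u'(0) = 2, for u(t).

Characteristic equation r² + 10r + 25 = 0 has discriminant (10)² - 4·(25) = 0, so r = -5 is a repeated root.
Hence u_h = (C1 + C2*t)*exp(-5*t).
Try u_p = A*cos(3*t) + B*sin(3*t). Substituting and equating the coefficients of cos(3t) and sin(3t) gives A = 24/289, B = 45/289, so u_p = 24*cos(3*t)/289 + 45*sin(3*t)/289.
General solution: u = 24*cos(3*t)/289 + 45*sin(3*t)/289 + C1*exp(-5*t) + C2*t*exp(-5*t).
Apply the initial conditions: u(0) = 24/289 + C1 = 3 and u'(0) = 135/289 + C2 - 5*C1 = 2. Solving gives C1 = 843/289, C2 = 274/17.

u = 24*cos(3*t)/289 + 45*sin(3*t)/289 + 843*exp(-5*t)/289 + 274*t*exp(-5*t)/17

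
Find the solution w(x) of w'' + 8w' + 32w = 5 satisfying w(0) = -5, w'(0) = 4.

w = 5/32 - 165*cos(4*x)*exp(-4*x)/32 - 133*exp(-4*x)*sin(4*x)/32

Characteristic equation r² + 8r + 32 = 0 has discriminant (8)² - 4·(32) = -64 < 0, so r = -4 ± 4i.
Hence w_h = C1*cos(4*x)*exp(-4*x) + C2*exp(-4*x)*sin(4*x).
For the particular solution try w_p = A0. Substituting and matching coefficients of each power of x gives A0 = 5/32, so w_p = 5/32.
General solution: w = 5/32 + C1*cos(4*x)*exp(-4*x) + C2*exp(-4*x)*sin(4*x).
Apply the initial conditions: w(0) = 5/32 + C1 = -5 and w'(0) = -4*C1 + 4*C2 = 4. Solving gives C1 = -165/32, C2 = -133/32.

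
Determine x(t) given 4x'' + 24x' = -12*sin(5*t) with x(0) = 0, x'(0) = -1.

Divide through by 4: x'' + 6x' = -3*sin(5*t).
Characteristic equation r² + 6r = 0 factors as (r + 6)r = 0, so r = -6, 0.
Hence x_h = C1*exp(-6*t) + C2.
Try x_p = A*cos(5*t) + B*sin(5*t). Substituting and equating the coefficients of cos(5t) and sin(5t) gives A = 18/305, B = 3/61, so x_p = 3*sin(5*t)/61 + 18*cos(5*t)/305.
General solution: x = C2 + 3*sin(5*t)/61 + 18*cos(5*t)/305 + C1*exp(-6*t).
Apply the initial conditions: x(0) = 18/305 + C1 + C2 = 0 and x'(0) = 15/61 - 6*C1 = -1. Solving gives C1 = 38/183, C2 = -4/15.

x = -4/15 + 3*sin(5*t)/61 + 18*cos(5*t)/305 + 38*exp(-6*t)/183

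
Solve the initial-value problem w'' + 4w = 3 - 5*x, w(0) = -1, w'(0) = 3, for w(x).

Characteristic equation r² + 4 = 0 has discriminant (0)² - 4·(4) = -16 < 0, so r = ± 2i.
Hence w_h = C1*cos(2*x) + C2*sin(2*x).
For the particular solution try w_p = A0 + A1*x. Substituting and matching coefficients of each power of x gives A0 = 3/4, A1 = -5/4, so w_p = 3/4 - 5*x/4.
General solution: w = 3/4 - 5*x/4 + C1*cos(2*x) + C2*sin(2*x).
Apply the initial conditions: w(0) = 3/4 + C1 = -1 and w'(0) = -5/4 + 2*C2 = 3. Solving gives C1 = -7/4, C2 = 17/8.

w = 3/4 - 7*cos(2*x)/4 - 5*x/4 + 17*sin(2*x)/8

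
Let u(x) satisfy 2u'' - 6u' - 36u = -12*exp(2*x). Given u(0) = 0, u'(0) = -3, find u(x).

u = -exp(6*x)/2 + exp(-3*x)/5 + 3*exp(2*x)/10

Divide through by 2: u'' - 3u' - 18u = -6*exp(2*x).
Characteristic equation r² - 3r - 18 = 0 factors as (r - 6)(r + 3) = 0, so r = 6, -3.
Hence u_h = C1*exp(6*x) + C2*exp(-3*x).
Try u_p = A*exp(2*x). Substituting into the equation and dividing by exp(2*x) gives A = 3/10, so u_p = 3*exp(2*x)/10.
General solution: u = 3*exp(2*x)/10 + C1*exp(6*x) + C2*exp(-3*x).
Apply the initial conditions: u(0) = 3/10 + C1 + C2 = 0 and u'(0) = 3/5 - 3*C2 + 6*C1 = -3. Solving gives C1 = -1/2, C2 = 1/5.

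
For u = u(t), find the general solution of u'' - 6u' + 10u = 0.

u = C1*cos(t)*exp(3*t) + C2*exp(3*t)*sin(t)

Characteristic equation r² - 6r + 10 = 0 has discriminant (-6)² - 4·(10) = -4 < 0, so r = 3 ± i.
Hence u_h = C1*cos(t)*exp(3*t) + C2*exp(3*t)*sin(t).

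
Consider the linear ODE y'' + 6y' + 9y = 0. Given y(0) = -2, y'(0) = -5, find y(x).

Characteristic equation r² + 6r + 9 = 0 has discriminant (6)² - 4·(9) = 0, so r = -3 is a repeated root.
Hence y_h = (C1 + C2*x)*exp(-3*x).
Apply the initial conditions: y(0) = C1 = -2 and y'(0) = C2 - 3*C1 = -5. Solving gives C1 = -2, C2 = -11.

y = -2*exp(-3*x) - 11*x*exp(-3*x)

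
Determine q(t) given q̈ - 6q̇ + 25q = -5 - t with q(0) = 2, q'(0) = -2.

Characteristic equation r² - 6r + 25 = 0 has discriminant (-6)² - 4·(25) = -64 < 0, so r = 3 ± 4i.
Hence q_h = C1*cos(4*t)*exp(3*t) + C2*exp(3*t)*sin(4*t).
For the particular solution try q_p = A0 + A1*t. Substituting and matching coefficients of each power of t gives A0 = -131/625, A1 = -1/25, so q_p = -131/625 - t/25.
General solution: q = -131/625 - t/25 + C1*cos(4*t)*exp(3*t) + C2*exp(3*t)*sin(4*t).
Apply the initial conditions: q(0) = -131/625 + C1 = 2 and q'(0) = -1/25 + 3*C1 + 4*C2 = -2. Solving gives C1 = 1381/625, C2 = -1342/625.

q = -131/625 - t/25 - 1342*exp(3*t)*sin(4*t)/625 + 1381*cos(4*t)*exp(3*t)/625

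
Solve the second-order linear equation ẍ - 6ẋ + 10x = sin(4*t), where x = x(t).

Characteristic equation r² - 6r + 10 = 0 has discriminant (-6)² - 4·(10) = -4 < 0, so r = 3 ± i.
Hence x_h = C1*cos(t)*exp(3*t) + C2*exp(3*t)*sin(t).
Try x_p = A*cos(4*t) + B*sin(4*t). Substituting and equating the coefficients of cos(4t) and sin(4t) gives A = 2/51, B = -1/102, so x_p = -sin(4*t)/102 + 2*cos(4*t)/51.

x = -sin(4*t)/102 + 2*cos(4*t)/51 + C1*cos(t)*exp(3*t) + C2*exp(3*t)*sin(t)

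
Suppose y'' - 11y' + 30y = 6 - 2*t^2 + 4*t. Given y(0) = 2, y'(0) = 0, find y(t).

Characteristic equation r² - 11r + 30 = 0 factors as (r - 5)(r - 6) = 0, so r = 5, 6.
Hence y_h = C1*exp(5*t) + C2*exp(6*t).
For the particular solution try y_p = A0 + A1*t + A2*t^2. Substituting and matching coefficients of each power of t gives A0 = 1589/6750, A1 = 19/225, A2 = -1/15, so y_p = 1589/6750 - t^2/15 + 19*t/225.
General solution: y = 1589/6750 - t^2/15 + 19*t/225 + C1*exp(5*t) + C2*exp(6*t).
Apply the initial conditions: y(0) = 1589/6750 + C1 + C2 = 2 and y'(0) = 19/225 + 5*C1 + 6*C2 = 0. Solving gives C1 = 1334/125, C2 = -481/54.

y = 1589/6750 - 481*exp(6*t)/54 - t**2/15 + 19*t/225 + 1334*exp(5*t)/125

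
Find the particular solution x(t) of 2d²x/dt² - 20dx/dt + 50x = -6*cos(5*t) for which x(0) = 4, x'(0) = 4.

x = 4*exp(5*t) + 3*sin(5*t)/50 - 163*t*exp(5*t)/10

Divide through by 2: x'' - 10x' + 25x = -3*cos(5*t).
Characteristic equation r² - 10r + 25 = 0 has discriminant (-10)² - 4·(25) = 0, so r = 5 is a repeated root.
Hence x_h = (C1 + C2*t)*exp(5*t).
Try x_p = A*cos(5*t) + B*sin(5*t). Substituting and equating the coefficients of cos(5t) and sin(5t) gives A = 0, B = 3/50, so x_p = 3*sin(5*t)/50.
General solution: x = 3*sin(5*t)/50 + C1*exp(5*t) + C2*t*exp(5*t).
Apply the initial conditions: x(0) = C1 = 4 and x'(0) = 3/10 + C2 + 5*C1 = 4. Solving gives C1 = 4, C2 = -163/10.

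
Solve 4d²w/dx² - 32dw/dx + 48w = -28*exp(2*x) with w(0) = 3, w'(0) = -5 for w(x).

Divide through by 4: w'' - 8w' + 12w = -7*exp(2*x).
Characteristic equation r² - 8r + 12 = 0 factors as (r - 2)(r - 6) = 0, so r = 2, 6.
Hence w_h = C1*exp(2*x) + C2*exp(6*x).
Since exp(2*x) solves the homogeneous equation (r = 2 is a root of multiplicity 1), multiply the trial by x. Try w_p = A*x*exp(2*x). Substituting into the equation and dividing by exp(2*x) gives A = 7/4, so w_p = 7*x*exp(2*x)/4.
General solution: w = C1*exp(2*x) + C2*exp(6*x) + 7*x*exp(2*x)/4.
Apply the initial conditions: w(0) = C1 + C2 = 3 and w'(0) = 7/4 + 2*C1 + 6*C2 = -5. Solving gives C1 = 99/16, C2 = -51/16.

w = -51*exp(6*x)/16 + 99*exp(2*x)/16 + 7*x*exp(2*x)/4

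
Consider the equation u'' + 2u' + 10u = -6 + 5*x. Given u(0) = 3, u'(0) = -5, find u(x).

u = -7/10 + x/2 - 3*exp(-x)*sin(3*x)/5 + 37*cos(3*x)*exp(-x)/10

Characteristic equation r² + 2r + 10 = 0 has discriminant (2)² - 4·(10) = -36 < 0, so r = -1 ± 3i.
Hence u_h = C1*cos(3*x)*exp(-x) + C2*exp(-x)*sin(3*x).
For the particular solution try u_p = A0 + A1*x. Substituting and matching coefficients of each power of x gives A0 = -7/10, A1 = 1/2, so u_p = -7/10 + x/2.
General solution: u = -7/10 + x/2 + C1*cos(3*x)*exp(-x) + C2*exp(-x)*sin(3*x).
Apply the initial conditions: u(0) = -7/10 + C1 = 3 and u'(0) = 1/2 - C1 + 3*C2 = -5. Solving gives C1 = 37/10, C2 = -3/5.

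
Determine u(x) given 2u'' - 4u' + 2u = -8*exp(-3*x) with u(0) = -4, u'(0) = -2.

u = -15*exp(x)/4 - exp(-3*x)/4 + x*exp(x)

Divide through by 2: u'' - 2u' + u = -4*exp(-3*x).
Characteristic equation r² - 2r + 1 = 0 has discriminant (-2)² - 4·(1) = 0, so r = 1 is a repeated root.
Hence u_h = (C1 + C2*x)*exp(x).
Try u_p = A*exp(-3*x). Substituting into the equation and dividing by exp(-3*x) gives A = -1/4, so u_p = -exp(-3*x)/4.
General solution: u = -exp(-3*x)/4 + C1*exp(x) + C2*x*exp(x).
Apply the initial conditions: u(0) = -1/4 + C1 = -4 and u'(0) = 3/4 + C1 + C2 = -2. Solving gives C1 = -15/4, C2 = 1.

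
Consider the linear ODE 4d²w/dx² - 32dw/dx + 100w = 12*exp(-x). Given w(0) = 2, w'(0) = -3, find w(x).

w = 3*exp(-x)/34 - 359*exp(4*x)*sin(3*x)/102 + 65*cos(3*x)*exp(4*x)/34

Divide through by 4: w'' - 8w' + 25w = 3*exp(-x).
Characteristic equation r² - 8r + 25 = 0 has discriminant (-8)² - 4·(25) = -36 < 0, so r = 4 ± 3i.
Hence w_h = C1*cos(3*x)*exp(4*x) + C2*exp(4*x)*sin(3*x).
Try w_p = A*exp(-x). Substituting into the equation and dividing by exp(-x) gives A = 3/34, so w_p = 3*exp(-x)/34.
General solution: w = 3*exp(-x)/34 + C1*cos(3*x)*exp(4*x) + C2*exp(4*x)*sin(3*x).
Apply the initial conditions: w(0) = 3/34 + C1 = 2 and w'(0) = -3/34 + 3*C2 + 4*C1 = -3. Solving gives C1 = 65/34, C2 = -359/102.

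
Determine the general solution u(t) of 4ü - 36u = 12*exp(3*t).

u = C1*exp(-3*t) + C2*exp(3*t) + t*exp(3*t)/2

Divide through by 4: u'' - 9u = 3*exp(3*t).
Characteristic equation r² - 9 = 0 factors as (r + 3)(r - 3) = 0, so r = -3, 3.
Hence u_h = C1*exp(-3*t) + C2*exp(3*t).
Since exp(3*t) solves the homogeneous equation (r = 3 is a root of multiplicity 1), multiply the trial by t. Try u_p = A*t*exp(3*t). Substituting into the equation and dividing by exp(3*t) gives A = 1/2, so u_p = t*exp(3*t)/2.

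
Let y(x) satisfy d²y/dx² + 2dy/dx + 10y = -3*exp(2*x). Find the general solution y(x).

Characteristic equation r² + 2r + 10 = 0 has discriminant (2)² - 4·(10) = -36 < 0, so r = -1 ± 3i.
Hence y_h = C1*cos(3*x)*exp(-x) + C2*exp(-x)*sin(3*x).
Try y_p = A*exp(2*x). Substituting into the equation and dividing by exp(2*x) gives A = -1/6, so y_p = -exp(2*x)/6.

y = -exp(2*x)/6 + C1*cos(3*x)*exp(-x) + C2*exp(-x)*sin(3*x)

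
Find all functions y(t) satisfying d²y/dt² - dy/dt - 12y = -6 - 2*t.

Characteristic equation r² - r - 12 = 0 factors as (r - 4)(r + 3) = 0, so r = 4, -3.
Hence y_h = C1*exp(4*t) + C2*exp(-3*t).
For the particular solution try y_p = A0 + A1*t. Substituting and matching coefficients of each power of t gives A0 = 35/72, A1 = 1/6, so y_p = 35/72 + t/6.

y = 35/72 + t/6 + C1*exp(4*t) + C2*exp(-3*t)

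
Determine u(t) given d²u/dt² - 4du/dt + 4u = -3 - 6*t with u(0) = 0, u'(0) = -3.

u = -9/4 - 3*t/2 + 9*exp(2*t)/4 - 6*t*exp(2*t)

Characteristic equation r² - 4r + 4 = 0 has discriminant (-4)² - 4·(4) = 0, so r = 2 is a repeated root.
Hence u_h = (C1 + C2*t)*exp(2*t).
For the particular solution try u_p = A0 + A1*t. Substituting and matching coefficients of each power of t gives A0 = -9/4, A1 = -3/2, so u_p = -9/4 - 3*t/2.
General solution: u = -9/4 - 3*t/2 + C1*exp(2*t) + C2*t*exp(2*t).
Apply the initial conditions: u(0) = -9/4 + C1 = 0 and u'(0) = -3/2 + C2 + 2*C1 = -3. Solving gives C1 = 9/4, C2 = -6.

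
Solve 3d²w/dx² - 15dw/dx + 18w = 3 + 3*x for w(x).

w = 11/36 + x/6 + C1*exp(3*x) + C2*exp(2*x)

Divide through by 3: w'' - 5w' + 6w = 1 + x.
Characteristic equation r² - 5r + 6 = 0 factors as (r - 3)(r - 2) = 0, so r = 3, 2.
Hence w_h = C1*exp(3*x) + C2*exp(2*x).
For the particular solution try w_p = A0 + A1*x. Substituting and matching coefficients of each power of x gives A0 = 11/36, A1 = 1/6, so w_p = 11/36 + x/6.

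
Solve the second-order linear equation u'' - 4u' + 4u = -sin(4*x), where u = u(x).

Characteristic equation r² - 4r + 4 = 0 has discriminant (-4)² - 4·(4) = 0, so r = 2 is a repeated root.
Hence u_h = (C1 + C2*x)*exp(2*x).
Try u_p = A*cos(4*x) + B*sin(4*x). Substituting and equating the coefficients of cos(4x) and sin(4x) gives A = -1/25, B = 3/100, so u_p = -cos(4*x)/25 + 3*sin(4*x)/100.

u = -cos(4*x)/25 + 3*sin(4*x)/100 + C1*exp(2*x) + C2*x*exp(2*x)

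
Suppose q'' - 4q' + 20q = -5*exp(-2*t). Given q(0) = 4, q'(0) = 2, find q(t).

q = -5*exp(-2*t)/32 - 53*exp(2*t)*sin(4*t)/32 + 133*cos(4*t)*exp(2*t)/32

Characteristic equation r² - 4r + 20 = 0 has discriminant (-4)² - 4·(20) = -64 < 0, so r = 2 ± 4i.
Hence q_h = C1*cos(4*t)*exp(2*t) + C2*exp(2*t)*sin(4*t).
Try q_p = A*exp(-2*t). Substituting into the equation and dividing by exp(-2*t) gives A = -5/32, so q_p = -5*exp(-2*t)/32.
General solution: q = -5*exp(-2*t)/32 + C1*cos(4*t)*exp(2*t) + C2*exp(2*t)*sin(4*t).
Apply the initial conditions: q(0) = -5/32 + C1 = 4 and q'(0) = 5/16 + 2*C1 + 4*C2 = 2. Solving gives C1 = 133/32, C2 = -53/32.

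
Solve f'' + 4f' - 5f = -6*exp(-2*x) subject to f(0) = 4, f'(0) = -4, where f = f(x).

Characteristic equation r² + 4r - 5 = 0 factors as (r + 5)(r - 1) = 0, so r = -5, 1.
Hence f_h = C1*exp(-5*x) + C2*exp(x).
Try f_p = A*exp(-2*x). Substituting into the equation and dividing by exp(-2*x) gives A = 2/3, so f_p = 2*exp(-2*x)/3.
General solution: f = 2*exp(-2*x)/3 + C1*exp(-5*x) + C2*exp(x).
Apply the initial conditions: f(0) = 2/3 + C1 + C2 = 4 and f'(0) = -4/3 + C2 - 5*C1 = -4. Solving gives C1 = 1, C2 = 7/3.

f = 2*exp(-2*x)/3 + 7*exp(x)/3 + exp(-5*x)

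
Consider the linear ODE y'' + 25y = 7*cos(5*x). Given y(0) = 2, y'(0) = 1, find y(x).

y = 2*cos(5*x) + sin(5*x)/5 + 7*x*sin(5*x)/10

Characteristic equation r² + 25 = 0 has discriminant (0)² - 4·(25) = -100 < 0, so r = ± 5i.
Hence y_h = C1*cos(5*x) + C2*sin(5*x).
Since ±5i are characteristic roots, multiply the trial by x. Try y_p = x*(A*cos(5*x) + B*sin(5*x)). Substituting and equating the coefficients of cos(5x) and sin(5x) gives A = 0, B = 7/10, so y_p = 7*x*sin(5*x)/10.
General solution: y = C1*cos(5*x) + C2*sin(5*x) + 7*x*sin(5*x)/10.
Apply the initial conditions: y(0) = C1 = 2 and y'(0) = 5*C2 = 1. Solving gives C1 = 2, C2 = 1/5.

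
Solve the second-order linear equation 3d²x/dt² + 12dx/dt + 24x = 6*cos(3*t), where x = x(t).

x = -2*cos(3*t)/145 + 24*sin(3*t)/145 + C1*cos(2*t)*exp(-2*t) + C2*exp(-2*t)*sin(2*t)

Divide through by 3: x'' + 4x' + 8x = 2*cos(3*t).
Characteristic equation r² + 4r + 8 = 0 has discriminant (4)² - 4·(8) = -16 < 0, so r = -2 ± 2i.
Hence x_h = C1*cos(2*t)*exp(-2*t) + C2*exp(-2*t)*sin(2*t).
Try x_p = A*cos(3*t) + B*sin(3*t). Substituting and equating the coefficients of cos(3t) and sin(3t) gives A = -2/145, B = 24/145, so x_p = -2*cos(3*t)/145 + 24*sin(3*t)/145.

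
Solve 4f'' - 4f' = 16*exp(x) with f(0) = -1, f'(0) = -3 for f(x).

Divide through by 4: f'' - f' = 4*exp(x).
Characteristic equation r² - r = 0 factors as (r - 1)r = 0, so r = 1, 0.
Hence f_h = C1*exp(x) + C2.
Since exp(x) solves the homogeneous equation (r = 1 is a root of multiplicity 1), multiply the trial by x. Try f_p = A*x*exp(x). Substituting into the equation and dividing by exp(x) gives A = 4, so f_p = 4*x*exp(x).
General solution: f = C2 + C1*exp(x) + 4*x*exp(x).
Apply the initial conditions: f(0) = C1 + C2 = -1 and f'(0) = 4 + C1 = -3. Solving gives C1 = -7, C2 = 6.

f = 6 - 7*exp(x) + 4*x*exp(x)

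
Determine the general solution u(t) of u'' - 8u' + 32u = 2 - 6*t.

Characteristic equation r² - 8r + 32 = 0 has discriminant (-8)² - 4·(32) = -64 < 0, so r = 4 ± 4i.
Hence u_h = C1*cos(4*t)*exp(4*t) + C2*exp(4*t)*sin(4*t).
For the particular solution try u_p = A0 + A1*t. Substituting and matching coefficients of each power of t gives A0 = 1/64, A1 = -3/16, so u_p = 1/64 - 3*t/16.

u = 1/64 - 3*t/16 + C1*cos(4*t)*exp(4*t) + C2*exp(4*t)*sin(4*t)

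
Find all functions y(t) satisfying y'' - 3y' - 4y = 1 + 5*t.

Characteristic equation r² - 3r - 4 = 0 factors as (r + 1)(r - 4) = 0, so r = -1, 4.
Hence y_h = C1*exp(-t) + C2*exp(4*t).
For the particular solution try y_p = A0 + A1*t. Substituting and matching coefficients of each power of t gives A0 = 11/16, A1 = -5/4, so y_p = 11/16 - 5*t/4.

y = 11/16 - 5*t/4 + C1*exp(-t) + C2*exp(4*t)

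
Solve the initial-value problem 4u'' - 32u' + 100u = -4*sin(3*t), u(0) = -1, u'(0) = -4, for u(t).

u = -3*cos(3*t)/104 - sin(3*t)/52 - 101*cos(3*t)*exp(4*t)/104 - exp(4*t)*sin(3*t)/52

Divide through by 4: u'' - 8u' + 25u = -sin(3*t).
Characteristic equation r² - 8r + 25 = 0 has discriminant (-8)² - 4·(25) = -36 < 0, so r = 4 ± 3i.
Hence u_h = C1*cos(3*t)*exp(4*t) + C2*exp(4*t)*sin(3*t).
Try u_p = A*cos(3*t) + B*sin(3*t). Substituting and equating the coefficients of cos(3t) and sin(3t) gives A = -3/104, B = -1/52, so u_p = -3*cos(3*t)/104 - sin(3*t)/52.
General solution: u = -3*cos(3*t)/104 - sin(3*t)/52 + C1*cos(3*t)*exp(4*t) + C2*exp(4*t)*sin(3*t).
Apply the initial conditions: u(0) = -3/104 + C1 = -1 and u'(0) = -3/52 + 3*C2 + 4*C1 = -4. Solving gives C1 = -101/104, C2 = -1/52.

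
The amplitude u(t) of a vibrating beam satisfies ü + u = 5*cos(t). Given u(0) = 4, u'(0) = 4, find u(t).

Characteristic equation r² + 1 = 0 has discriminant (0)² - 4·(1) = -4 < 0, so r = ± i.
Hence u_h = C1*cos(t) + C2*sin(t).
Since ±1i are characteristic roots, multiply the trial by t. Try u_p = t*(A*cos(t) + B*sin(t)). Substituting and equating the coefficients of cos(t) and sin(t) gives A = 0, B = 5/2, so u_p = 5*t*sin(t)/2.
General solution: u = C1*cos(t) + C2*sin(t) + 5*t*sin(t)/2.
Apply the initial conditions: u(0) = C1 = 4 and u'(0) = C2 = 4. Solving gives C1 = 4, C2 = 4.

u = 4*cos(t) + 4*sin(t) + 5*t*sin(t)/2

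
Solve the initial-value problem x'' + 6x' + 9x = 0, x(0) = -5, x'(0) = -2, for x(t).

Characteristic equation r² + 6r + 9 = 0 has discriminant (6)² - 4·(9) = 0, so r = -3 is a repeated root.
Hence x_h = (C1 + C2*t)*exp(-3*t).
Apply the initial conditions: x(0) = C1 = -5 and x'(0) = C2 - 3*C1 = -2. Solving gives C1 = -5, C2 = -17.

x = -5*exp(-3*t) - 17*t*exp(-3*t)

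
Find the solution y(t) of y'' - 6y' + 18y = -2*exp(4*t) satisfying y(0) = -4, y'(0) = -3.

Characteristic equation r² - 6r + 18 = 0 has discriminant (-6)² - 4·(18) = -36 < 0, so r = 3 ± 3i.
Hence y_h = C1*cos(3*t)*exp(3*t) + C2*exp(3*t)*sin(3*t).
Try y_p = A*exp(4*t). Substituting into the equation and dividing by exp(4*t) gives A = -1/5, so y_p = -exp(4*t)/5.
General solution: y = -exp(4*t)/5 + C1*cos(3*t)*exp(3*t) + C2*exp(3*t)*sin(3*t).
Apply the initial conditions: y(0) = -1/5 + C1 = -4 and y'(0) = -4/5 + 3*C1 + 3*C2 = -3. Solving gives C1 = -19/5, C2 = 46/15.

y = -exp(4*t)/5 - 19*cos(3*t)*exp(3*t)/5 + 46*exp(3*t)*sin(3*t)/15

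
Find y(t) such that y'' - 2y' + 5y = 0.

y = C1*cos(2*t)*exp(t) + C2*exp(t)*sin(2*t)

Characteristic equation r² - 2r + 5 = 0 has discriminant (-2)² - 4·(5) = -16 < 0, so r = 1 ± 2i.
Hence y_h = C1*cos(2*t)*exp(t) + C2*exp(t)*sin(2*t).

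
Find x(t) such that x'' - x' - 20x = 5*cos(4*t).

x = -45*cos(4*t)/328 - 5*sin(4*t)/328 + C1*exp(-4*t) + C2*exp(5*t)

Characteristic equation r² - r - 20 = 0 factors as (r + 4)(r - 5) = 0, so r = -4, 5.
Hence x_h = C1*exp(-4*t) + C2*exp(5*t).
Try x_p = A*cos(4*t) + B*sin(4*t). Substituting and equating the coefficients of cos(4t) and sin(4t) gives A = -45/328, B = -5/328, so x_p = -45*cos(4*t)/328 - 5*sin(4*t)/328.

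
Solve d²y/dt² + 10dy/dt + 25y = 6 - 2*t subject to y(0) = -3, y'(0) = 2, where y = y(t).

y = 34/125 - 409*exp(-5*t)/125 - 2*t/25 - 357*t*exp(-5*t)/25

Characteristic equation r² + 10r + 25 = 0 has discriminant (10)² - 4·(25) = 0, so r = -5 is a repeated root.
Hence y_h = (C1 + C2*t)*exp(-5*t).
For the particular solution try y_p = A0 + A1*t. Substituting and matching coefficients of each power of t gives A0 = 34/125, A1 = -2/25, so y_p = 34/125 - 2*t/25.
General solution: y = 34/125 - 2*t/25 + C1*exp(-5*t) + C2*t*exp(-5*t).
Apply the initial conditions: y(0) = 34/125 + C1 = -3 and y'(0) = -2/25 + C2 - 5*C1 = 2. Solving gives C1 = -409/125, C2 = -357/25.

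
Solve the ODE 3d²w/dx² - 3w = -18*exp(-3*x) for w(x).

Divide through by 3: w'' - w = -6*exp(-3*x).
Characteristic equation r² - 1 = 0 factors as (r + 1)(r - 1) = 0, so r = -1, 1.
Hence w_h = C1*exp(-x) + C2*exp(x).
Try w_p = A*exp(-3*x). Substituting into the equation and dividing by exp(-3*x) gives A = -3/4, so w_p = -3*exp(-3*x)/4.

w = -3*exp(-3*x)/4 + C1*exp(-x) + C2*exp(x)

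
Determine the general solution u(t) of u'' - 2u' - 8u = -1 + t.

Characteristic equation r² - 2r - 8 = 0 factors as (r + 2)(r - 4) = 0, so r = -2, 4.
Hence u_h = C1*exp(-2*t) + C2*exp(4*t).
For the particular solution try u_p = A0 + A1*t. Substituting and matching coefficients of each power of t gives A0 = 5/32, A1 = -1/8, so u_p = 5/32 - t/8.

u = 5/32 - t/8 + C1*exp(-2*t) + C2*exp(4*t)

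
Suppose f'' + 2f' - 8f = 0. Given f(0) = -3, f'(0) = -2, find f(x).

f = -7*exp(2*x)/3 - 2*exp(-4*x)/3

Characteristic equation r² + 2r - 8 = 0 factors as (r - 2)(r + 4) = 0, so r = 2, -4.
Hence f_h = C1*exp(2*x) + C2*exp(-4*x).
Apply the initial conditions: f(0) = C1 + C2 = -3 and f'(0) = -4*C2 + 2*C1 = -2. Solving gives C1 = -7/3, C2 = -2/3.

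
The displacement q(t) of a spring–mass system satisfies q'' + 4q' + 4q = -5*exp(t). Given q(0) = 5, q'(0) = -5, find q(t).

Characteristic equation r² + 4r + 4 = 0 has discriminant (4)² - 4·(4) = 0, so r = -2 is a repeated root.
Hence q_h = (C1 + C2*t)*exp(-2*t).
Try q_p = A*exp(t). Substituting into the equation and dividing by exp(t) gives A = -5/9, so q_p = -5*exp(t)/9.
General solution: q = -5*exp(t)/9 + C1*exp(-2*t) + C2*t*exp(-2*t).
Apply the initial conditions: q(0) = -5/9 + C1 = 5 and q'(0) = -5/9 + C2 - 2*C1 = -5. Solving gives C1 = 50/9, C2 = 20/3.

q = -5*exp(t)/9 + 50*exp(-2*t)/9 + 20*t*exp(-2*t)/3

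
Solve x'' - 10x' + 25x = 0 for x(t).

x = C1*exp(5*t) + C2*t*exp(5*t)

Characteristic equation r² - 10r + 25 = 0 has discriminant (-10)² - 4·(25) = 0, so r = 5 is a repeated root.
Hence x_h = (C1 + C2*t)*exp(5*t).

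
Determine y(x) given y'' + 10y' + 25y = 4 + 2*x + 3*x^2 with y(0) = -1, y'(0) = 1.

Characteristic equation r² + 10r + 25 = 0 has discriminant (10)² - 4·(25) = 0, so r = -5 is a repeated root.
Hence y_h = (C1 + C2*x)*exp(-5*x).
For the particular solution try y_p = A0 + A1*x + A2*x^2. Substituting and matching coefficients of each power of x gives A0 = 98/625, A1 = -2/125, A2 = 3/25, so y_p = 98/625 - 2*x/125 + 3*x^2/25.
General solution: y = 98/625 - 2*x/125 + 3*x^2/25 + C1*exp(-5*x) + C2*x*exp(-5*x).
Apply the initial conditions: y(0) = 98/625 + C1 = -1 and y'(0) = -2/125 + C2 - 5*C1 = 1. Solving gives C1 = -723/625, C2 = -596/125.

y = 98/625 - 723*exp(-5*x)/625 - 2*x/125 + 3*x**2/25 - 596*x*exp(-5*x)/125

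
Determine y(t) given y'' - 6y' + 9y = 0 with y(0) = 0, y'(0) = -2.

Characteristic equation r² - 6r + 9 = 0 has discriminant (-6)² - 4·(9) = 0, so r = 3 is a repeated root.
Hence y_h = (C1 + C2*t)*exp(3*t).
Apply the initial conditions: y(0) = C1 = 0 and y'(0) = C2 + 3*C1 = -2. Solving gives C1 = 0, C2 = -2.

y = -2*t*exp(3*t)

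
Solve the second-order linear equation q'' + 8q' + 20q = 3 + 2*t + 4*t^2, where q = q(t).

q = 77/500 - 3*t/50 + t**2/5 + C1*cos(2*t)*exp(-4*t) + C2*exp(-4*t)*sin(2*t)

Characteristic equation r² + 8r + 20 = 0 has discriminant (8)² - 4·(20) = -16 < 0, so r = -4 ± 2i.
Hence q_h = C1*cos(2*t)*exp(-4*t) + C2*exp(-4*t)*sin(2*t).
For the particular solution try q_p = A0 + A1*t + A2*t^2. Substituting and matching coefficients of each power of t gives A0 = 77/500, A1 = -3/50, A2 = 1/5, so q_p = 77/500 - 3*t/50 + t^2/5.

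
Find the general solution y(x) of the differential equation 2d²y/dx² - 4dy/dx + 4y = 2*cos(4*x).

y = -7*cos(4*x)/130 - 2*sin(4*x)/65 + C1*cos(x)*exp(x) + C2*exp(x)*sin(x)

Divide through by 2: y'' - 2y' + 2y = cos(4*x).
Characteristic equation r² - 2r + 2 = 0 has discriminant (-2)² - 4·(2) = -4 < 0, so r = 1 ± i.
Hence y_h = C1*cos(x)*exp(x) + C2*exp(x)*sin(x).
Try y_p = A*cos(4*x) + B*sin(4*x). Substituting and equating the coefficients of cos(4x) and sin(4x) gives A = -7/130, B = -2/65, so y_p = -7*cos(4*x)/130 - 2*sin(4*x)/65.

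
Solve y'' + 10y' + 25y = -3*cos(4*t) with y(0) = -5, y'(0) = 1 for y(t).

y = -8378*exp(-5*t)/1681 - 120*sin(4*t)/1681 - 27*cos(4*t)/1681 - 969*t*exp(-5*t)/41

Characteristic equation r² + 10r + 25 = 0 has discriminant (10)² - 4·(25) = 0, so r = -5 is a repeated root.
Hence y_h = (C1 + C2*t)*exp(-5*t).
Try y_p = A*cos(4*t) + B*sin(4*t). Substituting and equating the coefficients of cos(4t) and sin(4t) gives A = -27/1681, B = -120/1681, so y_p = -120*sin(4*t)/1681 - 27*cos(4*t)/1681.
General solution: y = -120*sin(4*t)/1681 - 27*cos(4*t)/1681 + C1*exp(-5*t) + C2*t*exp(-5*t).
Apply the initial conditions: y(0) = -27/1681 + C1 = -5 and y'(0) = -480/1681 + C2 - 5*C1 = 1. Solving gives C1 = -8378/1681, C2 = -969/41.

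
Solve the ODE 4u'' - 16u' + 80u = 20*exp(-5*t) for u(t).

Divide through by 4: u'' - 4u' + 20u = 5*exp(-5*t).
Characteristic equation r² - 4r + 20 = 0 has discriminant (-4)² - 4·(20) = -64 < 0, so r = 2 ± 4i.
Hence u_h = C1*cos(4*t)*exp(2*t) + C2*exp(2*t)*sin(4*t).
Try u_p = A*exp(-5*t). Substituting into the equation and dividing by exp(-5*t) gives A = 1/13, so u_p = exp(-5*t)/13.

u = exp(-5*t)/13 + C1*cos(4*t)*exp(2*t) + C2*exp(2*t)*sin(4*t)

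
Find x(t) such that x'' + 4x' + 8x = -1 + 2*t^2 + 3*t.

Characteristic equation r² + 4r + 8 = 0 has discriminant (4)² - 4·(8) = -16 < 0, so r = -2 ± 2i.
Hence x_h = C1*cos(2*t)*exp(-2*t) + C2*exp(-2*t)*sin(2*t).
For the particular solution try x_p = A0 + A1*t + A2*t^2. Substituting and matching coefficients of each power of t gives A0 = -1/4, A1 = 1/8, A2 = 1/4, so x_p = -1/4 + t^2/4 + t/8.

x = -1/4 + t**2/4 + t/8 + C1*cos(2*t)*exp(-2*t) + C2*exp(-2*t)*sin(2*t)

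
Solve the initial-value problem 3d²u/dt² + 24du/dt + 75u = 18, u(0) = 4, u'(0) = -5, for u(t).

u = 6/25 + 94*cos(3*t)*exp(-4*t)/25 + 251*exp(-4*t)*sin(3*t)/75

Divide through by 3: u'' + 8u' + 25u = 6.
Characteristic equation r² + 8r + 25 = 0 has discriminant (8)² - 4·(25) = -36 < 0, so r = -4 ± 3i.
Hence u_h = C1*cos(3*t)*exp(-4*t) + C2*exp(-4*t)*sin(3*t).
For the particular solution try u_p = A0. Substituting and matching coefficients of each power of t gives A0 = 6/25, so u_p = 6/25.
General solution: u = 6/25 + C1*cos(3*t)*exp(-4*t) + C2*exp(-4*t)*sin(3*t).
Apply the initial conditions: u(0) = 6/25 + C1 = 4 and u'(0) = -4*C1 + 3*C2 = -5. Solving gives C1 = 94/25, C2 = 251/75.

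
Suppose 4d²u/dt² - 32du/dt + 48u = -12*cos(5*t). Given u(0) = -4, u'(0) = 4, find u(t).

u = -403*exp(2*t)/58 + 39*cos(5*t)/1769 + 120*sin(5*t)/1769 + 357*exp(6*t)/122

Divide through by 4: u'' - 8u' + 12u = -3*cos(5*t).
Characteristic equation r² - 8r + 12 = 0 factors as (r - 6)(r - 2) = 0, so r = 6, 2.
Hence u_h = C1*exp(6*t) + C2*exp(2*t).
Try u_p = A*cos(5*t) + B*sin(5*t). Substituting and equating the coefficients of cos(5t) and sin(5t) gives A = 39/1769, B = 120/1769, so u_p = 39*cos(5*t)/1769 + 120*sin(5*t)/1769.
General solution: u = 39*cos(5*t)/1769 + 120*sin(5*t)/1769 + C1*exp(6*t) + C2*exp(2*t).
Apply the initial conditions: u(0) = 39/1769 + C1 + C2 = -4 and u'(0) = 600/1769 + 2*C2 + 6*C1 = 4. Solving gives C1 = 357/122, C2 = -403/58.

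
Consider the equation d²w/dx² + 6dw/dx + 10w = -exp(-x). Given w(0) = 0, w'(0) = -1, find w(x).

Characteristic equation r² + 6r + 10 = 0 has discriminant (6)² - 4·(10) = -4 < 0, so r = -3 ± i.
Hence w_h = C1*cos(x)*exp(-3*x) + C2*exp(-3*x)*sin(x).
Try w_p = A*exp(-x). Substituting into the equation and dividing by exp(-x) gives A = -1/5, so w_p = -exp(-x)/5.
General solution: w = -exp(-x)/5 + C1*cos(x)*exp(-3*x) + C2*exp(-3*x)*sin(x).
Apply the initial conditions: w(0) = -1/5 + C1 = 0 and w'(0) = 1/5 + C2 - 3*C1 = -1. Solving gives C1 = 1/5, C2 = -3/5.

w = -exp(-x)/5 - 3*exp(-3*x)*sin(x)/5 + cos(x)*exp(-3*x)/5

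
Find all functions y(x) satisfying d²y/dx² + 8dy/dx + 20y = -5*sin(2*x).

y = -5*sin(2*x)/32 + 5*cos(2*x)/32 + C1*cos(2*x)*exp(-4*x) + C2*exp(-4*x)*sin(2*x)

Characteristic equation r² + 8r + 20 = 0 has discriminant (8)² - 4·(20) = -16 < 0, so r = -4 ± 2i.
Hence y_h = C1*cos(2*x)*exp(-4*x) + C2*exp(-4*x)*sin(2*x).
Try y_p = A*cos(2*x) + B*sin(2*x). Substituting and equating the coefficients of cos(2x) and sin(2x) gives A = 5/32, B = -5/32, so y_p = -5*sin(2*x)/32 + 5*cos(2*x)/32.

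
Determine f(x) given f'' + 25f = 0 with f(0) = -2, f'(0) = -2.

f = -2*cos(5*x) - 2*sin(5*x)/5

Characteristic equation r² + 25 = 0 has discriminant (0)² - 4·(25) = -100 < 0, so r = ± 5i.
Hence f_h = C1*cos(5*x) + C2*sin(5*x).
Apply the initial conditions: f(0) = C1 = -2 and f'(0) = 5*C2 = -2. Solving gives C1 = -2, C2 = -2/5.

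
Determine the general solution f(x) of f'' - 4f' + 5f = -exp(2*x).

Characteristic equation r² - 4r + 5 = 0 has discriminant (-4)² - 4·(5) = -4 < 0, so r = 2 ± i.
Hence f_h = C1*cos(x)*exp(2*x) + C2*exp(2*x)*sin(x).
Try f_p = A*exp(2*x). Substituting into the equation and dividing by exp(2*x) gives A = -1, so f_p = -exp(2*x).

f = -exp(2*x) + C1*cos(x)*exp(2*x) + C2*exp(2*x)*sin(x)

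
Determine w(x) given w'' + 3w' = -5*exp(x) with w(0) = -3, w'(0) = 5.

Characteristic equation r² + 3r = 0 factors as (r + 3)r = 0, so r = -3, 0.
Hence w_h = C1*exp(-3*x) + C2.
Try w_p = A*exp(x). Substituting into the equation and dividing by exp(x) gives A = -5/4, so w_p = -5*exp(x)/4.
General solution: w = C2 - 5*exp(x)/4 + C1*exp(-3*x).
Apply the initial conditions: w(0) = -5/4 + C1 + C2 = -3 and w'(0) = -5/4 - 3*C1 = 5. Solving gives C1 = -25/12, C2 = 1/3.

w = 1/3 - 25*exp(-3*x)/12 - 5*exp(x)/4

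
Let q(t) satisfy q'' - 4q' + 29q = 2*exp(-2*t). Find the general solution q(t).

q = 2*exp(-2*t)/41 + C1*cos(5*t)*exp(2*t) + C2*exp(2*t)*sin(5*t)

Characteristic equation r² - 4r + 29 = 0 has discriminant (-4)² - 4·(29) = -100 < 0, so r = 2 ± 5i.
Hence q_h = C1*cos(5*t)*exp(2*t) + C2*exp(2*t)*sin(5*t).
Try q_p = A*exp(-2*t). Substituting into the equation and dividing by exp(-2*t) gives A = 2/41, so q_p = 2*exp(-2*t)/41.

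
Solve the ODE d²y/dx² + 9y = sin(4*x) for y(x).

Characteristic equation r² + 9 = 0 has discriminant (0)² - 4·(9) = -36 < 0, so r = ± 3i.
Hence y_h = C1*cos(3*x) + C2*sin(3*x).
Try y_p = A*cos(4*x) + B*sin(4*x). Substituting and equating the coefficients of cos(4x) and sin(4x) gives A = 0, B = -1/7, so y_p = -sin(4*x)/7.

y = -sin(4*x)/7 + C1*cos(3*x) + C2*sin(3*x)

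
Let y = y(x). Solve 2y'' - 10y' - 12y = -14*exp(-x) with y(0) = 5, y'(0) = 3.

y = 4*exp(-x) + x*exp(-x) + exp(6*x)

Divide through by 2: y'' - 5y' - 6y = -7*exp(-x).
Characteristic equation r² - 5r - 6 = 0 factors as (r - 6)(r + 1) = 0, so r = 6, -1.
Hence y_h = C1*exp(6*x) + C2*exp(-x).
Since exp(-x) solves the homogeneous equation (r = -1 is a root of multiplicity 1), multiply the trial by x. Try y_p = A*x*exp(-x). Substituting into the equation and dividing by exp(-x) gives A = 1, so y_p = x*exp(-x).
General solution: y = C1*exp(6*x) + C2*exp(-x) + x*exp(-x).
Apply the initial conditions: y(0) = C1 + C2 = 5 and y'(0) = 1 - C2 + 6*C1 = 3. Solving gives C1 = 1, C2 = 4.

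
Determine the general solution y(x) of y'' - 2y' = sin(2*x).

y = C2 - sin(2*x)/8 + cos(2*x)/8 + C1*exp(2*x)

Characteristic equation r² - 2r = 0 factors as (r - 2)r = 0, so r = 2, 0.
Hence y_h = C1*exp(2*x) + C2.
Try y_p = A*cos(2*x) + B*sin(2*x). Substituting and equating the coefficients of cos(2x) and sin(2x) gives A = 1/8, B = -1/8, so y_p = -sin(2*x)/8 + cos(2*x)/8.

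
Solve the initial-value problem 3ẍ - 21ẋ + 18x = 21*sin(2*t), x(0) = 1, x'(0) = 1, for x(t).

x = 7*exp(6*t)/100 + 7*sin(2*t)/100 + 11*exp(t)/25 + 49*cos(2*t)/100

Divide through by 3: x'' - 7x' + 6x = 7*sin(2*t).
Characteristic equation r² - 7r + 6 = 0 factors as (r - 1)(r - 6) = 0, so r = 1, 6.
Hence x_h = C1*exp(t) + C2*exp(6*t).
Try x_p = A*cos(2*t) + B*sin(2*t). Substituting and equating the coefficients of cos(2t) and sin(2t) gives A = 49/100, B = 7/100, so x_p = 7*sin(2*t)/100 + 49*cos(2*t)/100.
General solution: x = 7*sin(2*t)/100 + 49*cos(2*t)/100 + C1*exp(t) + C2*exp(6*t).
Apply the initial conditions: x(0) = 49/100 + C1 + C2 = 1 and x'(0) = 7/50 + C1 + 6*C2 = 1. Solving gives C1 = 11/25, C2 = 7/100.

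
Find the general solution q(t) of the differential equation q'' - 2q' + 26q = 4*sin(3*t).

Characteristic equation r² - 2r + 26 = 0 has discriminant (-2)² - 4·(26) = -100 < 0, so r = 1 ± 5i.
Hence q_h = C1*cos(5*t)*exp(t) + C2*exp(t)*sin(5*t).
Try q_p = A*cos(3*t) + B*sin(3*t). Substituting and equating the coefficients of cos(3t) and sin(3t) gives A = 24/325, B = 68/325, so q_p = 24*cos(3*t)/325 + 68*sin(3*t)/325.

q = 24*cos(3*t)/325 + 68*sin(3*t)/325 + C1*cos(5*t)*exp(t) + C2*exp(t)*sin(5*t)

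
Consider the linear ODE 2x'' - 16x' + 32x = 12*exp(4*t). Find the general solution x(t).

x = C1*exp(4*t) + 3*t**2*exp(4*t) + C2*t*exp(4*t)

Divide through by 2: x'' - 8x' + 16x = 6*exp(4*t).
Characteristic equation r² - 8r + 16 = 0 has discriminant (-8)² - 4·(16) = 0, so r = 4 is a repeated root.
Hence x_h = (C1 + C2*t)*exp(4*t).
Since exp(4*t) solves the homogeneous equation (r = 4 is a root of multiplicity 2), multiply the trial by t^2. Try x_p = A*t^2*exp(4*t). Substituting into the equation and dividing by exp(4*t) gives A = 3, so x_p = 3*t^2*exp(4*t).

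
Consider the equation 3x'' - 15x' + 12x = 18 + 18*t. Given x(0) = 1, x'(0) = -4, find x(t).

x = 27/8 - 25*exp(4*t)/24 - 4*exp(t)/3 + 3*t/2

Divide through by 3: x'' - 5x' + 4x = 6 + 6*t.
Characteristic equation r² - 5r + 4 = 0 factors as (r - 4)(r - 1) = 0, so r = 4, 1.
Hence x_h = C1*exp(4*t) + C2*exp(t).
For the particular solution try x_p = A0 + A1*t. Substituting and matching coefficients of each power of t gives A0 = 27/8, A1 = 3/2, so x_p = 27/8 + 3*t/2.
General solution: x = 27/8 + 3*t/2 + C1*exp(4*t) + C2*exp(t).
Apply the initial conditions: x(0) = 27/8 + C1 + C2 = 1 and x'(0) = 3/2 + C2 + 4*C1 = -4. Solving gives C1 = -25/24, C2 = -4/3.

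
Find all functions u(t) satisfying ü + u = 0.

Characteristic equation r² + 1 = 0 has discriminant (0)² - 4·(1) = -4 < 0, so r = ± i.
Hence u_h = C1*cos(t) + C2*sin(t).

u = C1*cos(t) + C2*sin(t)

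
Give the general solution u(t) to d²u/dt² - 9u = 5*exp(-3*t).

Characteristic equation r² - 9 = 0 factors as (r - 3)(r + 3) = 0, so r = 3, -3.
Hence u_h = C1*exp(3*t) + C2*exp(-3*t).
Since exp(-3*t) solves the homogeneous equation (r = -3 is a root of multiplicity 1), multiply the trial by t. Try u_p = A*t*exp(-3*t). Substituting into the equation and dividing by exp(-3*t) gives A = -5/6, so u_p = -5*t*exp(-3*t)/6.

u = C1*exp(3*t) + C2*exp(-3*t) - 5*t*exp(-3*t)/6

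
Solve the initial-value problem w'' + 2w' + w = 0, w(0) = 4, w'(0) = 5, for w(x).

w = 4*exp(-x) + 9*x*exp(-x)

Characteristic equation r² + 2r + 1 = 0 has discriminant (2)² - 4·(1) = 0, so r = -1 is a repeated root.
Hence w_h = (C1 + C2*x)*exp(-x).
Apply the initial conditions: w(0) = C1 = 4 and w'(0) = C2 - C1 = 5. Solving gives C1 = 4, C2 = 9.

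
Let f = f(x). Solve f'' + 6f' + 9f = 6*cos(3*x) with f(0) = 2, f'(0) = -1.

f = 2*exp(-3*x) + sin(3*x)/3 + 4*x*exp(-3*x)

Characteristic equation r² + 6r + 9 = 0 has discriminant (6)² - 4·(9) = 0, so r = -3 is a repeated root.
Hence f_h = (C1 + C2*x)*exp(-3*x).
Try f_p = A*cos(3*x) + B*sin(3*x). Substituting and equating the coefficients of cos(3x) and sin(3x) gives A = 0, B = 1/3, so f_p = sin(3*x)/3.
General solution: f = sin(3*x)/3 + C1*exp(-3*x) + C2*x*exp(-3*x).
Apply the initial conditions: f(0) = C1 = 2 and f'(0) = 1 + C2 - 3*C1 = -1. Solving gives C1 = 2, C2 = 4.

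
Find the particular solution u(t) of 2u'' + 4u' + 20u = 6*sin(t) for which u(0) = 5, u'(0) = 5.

u = -6*cos(t)/85 + 27*sin(t)/85 + 431*cos(3*t)*exp(-t)/85 + 829*exp(-t)*sin(3*t)/255

Divide through by 2: u'' + 2u' + 10u = 3*sin(t).
Characteristic equation r² + 2r + 10 = 0 has discriminant (2)² - 4·(10) = -36 < 0, so r = -1 ± 3i.
Hence u_h = C1*cos(3*t)*exp(-t) + C2*exp(-t)*sin(3*t).
Try u_p = A*cos(t) + B*sin(t). Substituting and equating the coefficients of cos(t) and sin(t) gives A = -6/85, B = 27/85, so u_p = -6*cos(t)/85 + 27*sin(t)/85.
General solution: u = -6*cos(t)/85 + 27*sin(t)/85 + C1*cos(3*t)*exp(-t) + C2*exp(-t)*sin(3*t).
Apply the initial conditions: u(0) = -6/85 + C1 = 5 and u'(0) = 27/85 - C1 + 3*C2 = 5. Solving gives C1 = 431/85, C2 = 829/255.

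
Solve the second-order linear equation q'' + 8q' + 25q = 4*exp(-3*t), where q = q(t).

q = 2*exp(-3*t)/5 + C1*cos(3*t)*exp(-4*t) + C2*exp(-4*t)*sin(3*t)

Characteristic equation r² + 8r + 25 = 0 has discriminant (8)² - 4·(25) = -36 < 0, so r = -4 ± 3i.
Hence q_h = C1*cos(3*t)*exp(-4*t) + C2*exp(-4*t)*sin(3*t).
Try q_p = A*exp(-3*t). Substituting into the equation and dividing by exp(-3*t) gives A = 2/5, so q_p = 2*exp(-3*t)/5.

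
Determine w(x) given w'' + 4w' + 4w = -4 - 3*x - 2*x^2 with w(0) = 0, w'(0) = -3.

w = -1 - x**2/2 + x/4 - 5*x*exp(-2*x)/4 + exp(-2*x)

Characteristic equation r² + 4r + 4 = 0 has discriminant (4)² - 4·(4) = 0, so r = -2 is a repeated root.
Hence w_h = (C1 + C2*x)*exp(-2*x).
For the particular solution try w_p = A0 + A1*x + A2*x^2. Substituting and matching coefficients of each power of x gives A0 = -1, A1 = 1/4, A2 = -1/2, so w_p = -1 - x^2/2 + x/4.
General solution: w = -1 - x^2/2 + x/4 + C1*exp(-2*x) + C2*x*exp(-2*x).
Apply the initial conditions: w(0) = -1 + C1 = 0 and w'(0) = 1/4 + C2 - 2*C1 = -3. Solving gives C1 = 1, C2 = -5/4.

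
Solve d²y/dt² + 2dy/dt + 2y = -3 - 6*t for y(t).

y = 3/2 - 3*t + C1*cos(t)*exp(-t) + C2*exp(-t)*sin(t)

Characteristic equation r² + 2r + 2 = 0 has discriminant (2)² - 4·(2) = -4 < 0, so r = -1 ± i.
Hence y_h = C1*cos(t)*exp(-t) + C2*exp(-t)*sin(t).
For the particular solution try y_p = A0 + A1*t. Substituting and matching coefficients of each power of t gives A0 = 3/2, A1 = -3, so y_p = 3/2 - 3*t.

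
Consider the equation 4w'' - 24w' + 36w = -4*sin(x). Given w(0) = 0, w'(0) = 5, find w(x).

w = -3*cos(x)/50 - 2*sin(x)/25 + 3*exp(3*x)/50 + 49*x*exp(3*x)/10

Divide through by 4: w'' - 6w' + 9w = -sin(x).
Characteristic equation r² - 6r + 9 = 0 has discriminant (-6)² - 4·(9) = 0, so r = 3 is a repeated root.
Hence w_h = (C1 + C2*x)*exp(3*x).
Try w_p = A*cos(x) + B*sin(x). Substituting and equating the coefficients of cos(x) and sin(x) gives A = -3/50, B = -2/25, so w_p = -3*cos(x)/50 - 2*sin(x)/25.
General solution: w = -3*cos(x)/50 - 2*sin(x)/25 + C1*exp(3*x) + C2*x*exp(3*x).
Apply the initial conditions: w(0) = -3/50 + C1 = 0 and w'(0) = -2/25 + C2 + 3*C1 = 5. Solving gives C1 = 3/50, C2 = 49/10.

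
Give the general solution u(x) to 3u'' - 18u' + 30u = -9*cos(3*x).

Divide through by 3: u'' - 6u' + 10u = -3*cos(3*x).
Characteristic equation r² - 6r + 10 = 0 has discriminant (-6)² - 4·(10) = -4 < 0, so r = 3 ± i.
Hence u_h = C1*cos(x)*exp(3*x) + C2*exp(3*x)*sin(x).
Try u_p = A*cos(3*x) + B*sin(3*x). Substituting and equating the coefficients of cos(3x) and sin(3x) gives A = -3/325, B = 54/325, so u_p = -3*cos(3*x)/325 + 54*sin(3*x)/325.

u = -3*cos(3*x)/325 + 54*sin(3*x)/325 + C1*cos(x)*exp(3*x) + C2*exp(3*x)*sin(x)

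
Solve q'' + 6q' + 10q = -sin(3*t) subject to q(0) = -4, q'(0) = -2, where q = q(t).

Characteristic equation r² + 6r + 10 = 0 has discriminant (6)² - 4·(10) = -4 < 0, so r = -3 ± i.
Hence q_h = C1*cos(t)*exp(-3*t) + C2*exp(-3*t)*sin(t).
Try q_p = A*cos(3*t) + B*sin(3*t). Substituting and equating the coefficients of cos(3t) and sin(3t) gives A = 18/325, B = -1/325, so q_p = -sin(3*t)/325 + 18*cos(3*t)/325.
General solution: q = -sin(3*t)/325 + 18*cos(3*t)/325 + C1*cos(t)*exp(-3*t) + C2*exp(-3*t)*sin(t).
Apply the initial conditions: q(0) = 18/325 + C1 = -4 and q'(0) = -3/325 + C2 - 3*C1 = -2. Solving gives C1 = -1318/325, C2 = -4601/325.

q = -sin(3*t)/325 + 18*cos(3*t)/325 - 4601*exp(-3*t)*sin(t)/325 - 1318*cos(t)*exp(-3*t)/325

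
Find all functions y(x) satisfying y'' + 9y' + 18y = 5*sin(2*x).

y = -9*cos(2*x)/52 + 7*sin(2*x)/52 + C1*exp(-6*x) + C2*exp(-3*x)

Characteristic equation r² + 9r + 18 = 0 factors as (r + 6)(r + 3) = 0, so r = -6, -3.
Hence y_h = C1*exp(-6*x) + C2*exp(-3*x).
Try y_p = A*cos(2*x) + B*sin(2*x). Substituting and equating the coefficients of cos(2x) and sin(2x) gives A = -9/52, B = 7/52, so y_p = -9*cos(2*x)/52 + 7*sin(2*x)/52.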